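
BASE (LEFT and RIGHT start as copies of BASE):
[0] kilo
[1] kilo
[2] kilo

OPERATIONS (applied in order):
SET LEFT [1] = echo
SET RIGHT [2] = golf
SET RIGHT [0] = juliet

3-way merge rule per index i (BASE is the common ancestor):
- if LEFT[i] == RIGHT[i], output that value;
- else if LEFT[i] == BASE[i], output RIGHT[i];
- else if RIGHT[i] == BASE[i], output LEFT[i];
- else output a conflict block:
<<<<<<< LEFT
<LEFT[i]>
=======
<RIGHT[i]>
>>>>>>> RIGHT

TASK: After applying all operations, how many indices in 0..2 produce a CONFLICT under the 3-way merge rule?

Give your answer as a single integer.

Final LEFT:  [kilo, echo, kilo]
Final RIGHT: [juliet, kilo, golf]
i=0: L=kilo=BASE, R=juliet -> take RIGHT -> juliet
i=1: L=echo, R=kilo=BASE -> take LEFT -> echo
i=2: L=kilo=BASE, R=golf -> take RIGHT -> golf
Conflict count: 0

Answer: 0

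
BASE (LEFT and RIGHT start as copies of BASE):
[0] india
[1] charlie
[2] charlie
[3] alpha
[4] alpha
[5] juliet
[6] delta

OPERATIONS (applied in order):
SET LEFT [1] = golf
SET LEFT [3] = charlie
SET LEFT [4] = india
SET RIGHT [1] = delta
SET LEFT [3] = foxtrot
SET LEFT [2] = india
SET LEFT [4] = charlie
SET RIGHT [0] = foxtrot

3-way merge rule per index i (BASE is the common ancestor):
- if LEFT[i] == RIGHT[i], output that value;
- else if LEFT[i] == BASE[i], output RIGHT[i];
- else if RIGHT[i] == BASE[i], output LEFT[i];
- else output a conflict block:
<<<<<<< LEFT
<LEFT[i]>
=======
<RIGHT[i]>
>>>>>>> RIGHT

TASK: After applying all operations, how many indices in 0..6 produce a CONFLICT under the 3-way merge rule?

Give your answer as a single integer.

Final LEFT:  [india, golf, india, foxtrot, charlie, juliet, delta]
Final RIGHT: [foxtrot, delta, charlie, alpha, alpha, juliet, delta]
i=0: L=india=BASE, R=foxtrot -> take RIGHT -> foxtrot
i=1: BASE=charlie L=golf R=delta all differ -> CONFLICT
i=2: L=india, R=charlie=BASE -> take LEFT -> india
i=3: L=foxtrot, R=alpha=BASE -> take LEFT -> foxtrot
i=4: L=charlie, R=alpha=BASE -> take LEFT -> charlie
i=5: L=juliet R=juliet -> agree -> juliet
i=6: L=delta R=delta -> agree -> delta
Conflict count: 1

Answer: 1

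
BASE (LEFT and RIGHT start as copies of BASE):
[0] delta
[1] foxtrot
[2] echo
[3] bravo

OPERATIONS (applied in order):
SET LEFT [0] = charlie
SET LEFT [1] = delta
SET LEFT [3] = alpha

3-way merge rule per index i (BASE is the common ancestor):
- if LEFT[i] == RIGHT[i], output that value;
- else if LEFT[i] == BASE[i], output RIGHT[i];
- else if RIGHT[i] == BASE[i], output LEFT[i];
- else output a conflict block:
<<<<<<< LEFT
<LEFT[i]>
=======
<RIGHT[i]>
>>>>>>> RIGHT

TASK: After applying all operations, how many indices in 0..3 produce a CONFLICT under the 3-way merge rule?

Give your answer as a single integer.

Final LEFT:  [charlie, delta, echo, alpha]
Final RIGHT: [delta, foxtrot, echo, bravo]
i=0: L=charlie, R=delta=BASE -> take LEFT -> charlie
i=1: L=delta, R=foxtrot=BASE -> take LEFT -> delta
i=2: L=echo R=echo -> agree -> echo
i=3: L=alpha, R=bravo=BASE -> take LEFT -> alpha
Conflict count: 0

Answer: 0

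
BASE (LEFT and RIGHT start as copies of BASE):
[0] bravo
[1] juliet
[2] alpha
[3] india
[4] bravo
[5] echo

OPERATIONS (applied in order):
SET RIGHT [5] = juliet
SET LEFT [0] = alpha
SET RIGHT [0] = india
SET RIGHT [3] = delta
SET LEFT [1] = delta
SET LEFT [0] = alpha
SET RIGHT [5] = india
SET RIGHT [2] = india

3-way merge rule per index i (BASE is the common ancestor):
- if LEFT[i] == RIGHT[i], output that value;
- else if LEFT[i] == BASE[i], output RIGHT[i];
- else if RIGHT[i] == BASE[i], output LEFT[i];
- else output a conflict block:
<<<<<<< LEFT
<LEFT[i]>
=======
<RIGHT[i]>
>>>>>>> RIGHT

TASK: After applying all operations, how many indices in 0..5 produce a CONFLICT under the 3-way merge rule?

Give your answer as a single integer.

Answer: 1

Derivation:
Final LEFT:  [alpha, delta, alpha, india, bravo, echo]
Final RIGHT: [india, juliet, india, delta, bravo, india]
i=0: BASE=bravo L=alpha R=india all differ -> CONFLICT
i=1: L=delta, R=juliet=BASE -> take LEFT -> delta
i=2: L=alpha=BASE, R=india -> take RIGHT -> india
i=3: L=india=BASE, R=delta -> take RIGHT -> delta
i=4: L=bravo R=bravo -> agree -> bravo
i=5: L=echo=BASE, R=india -> take RIGHT -> india
Conflict count: 1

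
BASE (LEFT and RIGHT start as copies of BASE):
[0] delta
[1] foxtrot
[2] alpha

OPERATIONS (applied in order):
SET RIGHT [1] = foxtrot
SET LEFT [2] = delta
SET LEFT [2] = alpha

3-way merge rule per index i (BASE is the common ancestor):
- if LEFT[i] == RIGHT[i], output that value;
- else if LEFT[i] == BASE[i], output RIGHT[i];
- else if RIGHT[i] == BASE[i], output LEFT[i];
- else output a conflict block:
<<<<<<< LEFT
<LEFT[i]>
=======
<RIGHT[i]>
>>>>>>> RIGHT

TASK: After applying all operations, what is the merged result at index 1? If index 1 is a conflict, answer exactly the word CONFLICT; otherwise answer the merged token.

Final LEFT:  [delta, foxtrot, alpha]
Final RIGHT: [delta, foxtrot, alpha]
i=0: L=delta R=delta -> agree -> delta
i=1: L=foxtrot R=foxtrot -> agree -> foxtrot
i=2: L=alpha R=alpha -> agree -> alpha
Index 1 -> foxtrot

Answer: foxtrot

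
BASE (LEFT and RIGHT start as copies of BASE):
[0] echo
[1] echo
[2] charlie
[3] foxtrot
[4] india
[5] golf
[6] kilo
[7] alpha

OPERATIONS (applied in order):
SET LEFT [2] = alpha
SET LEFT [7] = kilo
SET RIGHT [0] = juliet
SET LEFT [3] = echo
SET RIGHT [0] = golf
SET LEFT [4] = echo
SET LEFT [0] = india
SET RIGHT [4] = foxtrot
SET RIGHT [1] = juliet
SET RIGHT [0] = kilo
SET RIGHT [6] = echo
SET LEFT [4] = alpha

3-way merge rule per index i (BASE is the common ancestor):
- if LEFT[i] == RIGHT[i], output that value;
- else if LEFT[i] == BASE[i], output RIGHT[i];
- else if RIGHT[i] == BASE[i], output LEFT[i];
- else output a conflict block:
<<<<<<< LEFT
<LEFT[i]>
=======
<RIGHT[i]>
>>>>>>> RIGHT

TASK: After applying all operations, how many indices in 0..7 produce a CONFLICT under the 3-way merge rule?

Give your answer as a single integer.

Answer: 2

Derivation:
Final LEFT:  [india, echo, alpha, echo, alpha, golf, kilo, kilo]
Final RIGHT: [kilo, juliet, charlie, foxtrot, foxtrot, golf, echo, alpha]
i=0: BASE=echo L=india R=kilo all differ -> CONFLICT
i=1: L=echo=BASE, R=juliet -> take RIGHT -> juliet
i=2: L=alpha, R=charlie=BASE -> take LEFT -> alpha
i=3: L=echo, R=foxtrot=BASE -> take LEFT -> echo
i=4: BASE=india L=alpha R=foxtrot all differ -> CONFLICT
i=5: L=golf R=golf -> agree -> golf
i=6: L=kilo=BASE, R=echo -> take RIGHT -> echo
i=7: L=kilo, R=alpha=BASE -> take LEFT -> kilo
Conflict count: 2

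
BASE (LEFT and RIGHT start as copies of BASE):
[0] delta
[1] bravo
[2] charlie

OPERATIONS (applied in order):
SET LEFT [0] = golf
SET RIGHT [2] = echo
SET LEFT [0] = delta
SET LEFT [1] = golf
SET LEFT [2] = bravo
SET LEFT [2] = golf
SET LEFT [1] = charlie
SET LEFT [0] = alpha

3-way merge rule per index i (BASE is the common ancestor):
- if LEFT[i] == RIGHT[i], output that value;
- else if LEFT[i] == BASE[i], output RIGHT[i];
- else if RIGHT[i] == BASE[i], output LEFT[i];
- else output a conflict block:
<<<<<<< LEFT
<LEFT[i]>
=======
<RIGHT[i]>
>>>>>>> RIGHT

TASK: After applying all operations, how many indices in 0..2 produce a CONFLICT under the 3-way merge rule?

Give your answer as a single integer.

Answer: 1

Derivation:
Final LEFT:  [alpha, charlie, golf]
Final RIGHT: [delta, bravo, echo]
i=0: L=alpha, R=delta=BASE -> take LEFT -> alpha
i=1: L=charlie, R=bravo=BASE -> take LEFT -> charlie
i=2: BASE=charlie L=golf R=echo all differ -> CONFLICT
Conflict count: 1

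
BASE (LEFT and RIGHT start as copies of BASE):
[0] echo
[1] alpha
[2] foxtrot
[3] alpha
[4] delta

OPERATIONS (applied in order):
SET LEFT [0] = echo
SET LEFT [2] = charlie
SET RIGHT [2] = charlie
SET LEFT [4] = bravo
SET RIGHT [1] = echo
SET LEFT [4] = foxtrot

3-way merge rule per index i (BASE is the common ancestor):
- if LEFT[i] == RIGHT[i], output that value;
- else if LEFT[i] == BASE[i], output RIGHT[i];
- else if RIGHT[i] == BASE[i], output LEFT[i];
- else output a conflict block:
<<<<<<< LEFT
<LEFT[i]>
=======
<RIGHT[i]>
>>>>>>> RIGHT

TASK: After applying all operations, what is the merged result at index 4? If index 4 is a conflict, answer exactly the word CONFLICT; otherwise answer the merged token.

Answer: foxtrot

Derivation:
Final LEFT:  [echo, alpha, charlie, alpha, foxtrot]
Final RIGHT: [echo, echo, charlie, alpha, delta]
i=0: L=echo R=echo -> agree -> echo
i=1: L=alpha=BASE, R=echo -> take RIGHT -> echo
i=2: L=charlie R=charlie -> agree -> charlie
i=3: L=alpha R=alpha -> agree -> alpha
i=4: L=foxtrot, R=delta=BASE -> take LEFT -> foxtrot
Index 4 -> foxtrot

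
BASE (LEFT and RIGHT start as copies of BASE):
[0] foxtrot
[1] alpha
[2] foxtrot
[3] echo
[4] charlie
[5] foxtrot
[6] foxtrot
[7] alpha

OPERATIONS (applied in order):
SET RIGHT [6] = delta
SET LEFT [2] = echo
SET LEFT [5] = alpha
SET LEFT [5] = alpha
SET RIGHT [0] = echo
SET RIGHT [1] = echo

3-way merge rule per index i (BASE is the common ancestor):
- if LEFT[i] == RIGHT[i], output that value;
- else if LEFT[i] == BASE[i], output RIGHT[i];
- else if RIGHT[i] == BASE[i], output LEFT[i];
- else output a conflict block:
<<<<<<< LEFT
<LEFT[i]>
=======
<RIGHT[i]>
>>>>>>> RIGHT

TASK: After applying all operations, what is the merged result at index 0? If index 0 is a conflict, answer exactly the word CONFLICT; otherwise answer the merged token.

Answer: echo

Derivation:
Final LEFT:  [foxtrot, alpha, echo, echo, charlie, alpha, foxtrot, alpha]
Final RIGHT: [echo, echo, foxtrot, echo, charlie, foxtrot, delta, alpha]
i=0: L=foxtrot=BASE, R=echo -> take RIGHT -> echo
i=1: L=alpha=BASE, R=echo -> take RIGHT -> echo
i=2: L=echo, R=foxtrot=BASE -> take LEFT -> echo
i=3: L=echo R=echo -> agree -> echo
i=4: L=charlie R=charlie -> agree -> charlie
i=5: L=alpha, R=foxtrot=BASE -> take LEFT -> alpha
i=6: L=foxtrot=BASE, R=delta -> take RIGHT -> delta
i=7: L=alpha R=alpha -> agree -> alpha
Index 0 -> echo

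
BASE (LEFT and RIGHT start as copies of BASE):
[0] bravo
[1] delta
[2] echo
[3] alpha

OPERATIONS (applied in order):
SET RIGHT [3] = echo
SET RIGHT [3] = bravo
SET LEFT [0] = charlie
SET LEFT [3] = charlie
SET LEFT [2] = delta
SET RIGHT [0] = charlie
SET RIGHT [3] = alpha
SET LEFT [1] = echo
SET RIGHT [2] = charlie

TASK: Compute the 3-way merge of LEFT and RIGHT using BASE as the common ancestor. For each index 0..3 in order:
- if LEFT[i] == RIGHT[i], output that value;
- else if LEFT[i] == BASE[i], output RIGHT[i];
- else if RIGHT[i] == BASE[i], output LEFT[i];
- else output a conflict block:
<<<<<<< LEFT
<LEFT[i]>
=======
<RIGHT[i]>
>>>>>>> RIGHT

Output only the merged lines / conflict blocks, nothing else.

Final LEFT:  [charlie, echo, delta, charlie]
Final RIGHT: [charlie, delta, charlie, alpha]
i=0: L=charlie R=charlie -> agree -> charlie
i=1: L=echo, R=delta=BASE -> take LEFT -> echo
i=2: BASE=echo L=delta R=charlie all differ -> CONFLICT
i=3: L=charlie, R=alpha=BASE -> take LEFT -> charlie

Answer: charlie
echo
<<<<<<< LEFT
delta
=======
charlie
>>>>>>> RIGHT
charlie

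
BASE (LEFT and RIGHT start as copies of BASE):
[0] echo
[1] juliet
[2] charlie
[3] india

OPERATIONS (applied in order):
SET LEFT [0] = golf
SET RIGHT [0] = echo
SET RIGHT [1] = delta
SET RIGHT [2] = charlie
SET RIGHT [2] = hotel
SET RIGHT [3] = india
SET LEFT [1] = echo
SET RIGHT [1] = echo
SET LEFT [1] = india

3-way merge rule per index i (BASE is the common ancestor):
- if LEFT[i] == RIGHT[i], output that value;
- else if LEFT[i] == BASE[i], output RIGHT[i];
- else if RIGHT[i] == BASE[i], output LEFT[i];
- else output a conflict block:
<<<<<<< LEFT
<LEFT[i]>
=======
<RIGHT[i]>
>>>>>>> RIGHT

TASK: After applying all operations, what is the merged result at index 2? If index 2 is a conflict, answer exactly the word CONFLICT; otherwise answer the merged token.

Answer: hotel

Derivation:
Final LEFT:  [golf, india, charlie, india]
Final RIGHT: [echo, echo, hotel, india]
i=0: L=golf, R=echo=BASE -> take LEFT -> golf
i=1: BASE=juliet L=india R=echo all differ -> CONFLICT
i=2: L=charlie=BASE, R=hotel -> take RIGHT -> hotel
i=3: L=india R=india -> agree -> india
Index 2 -> hotel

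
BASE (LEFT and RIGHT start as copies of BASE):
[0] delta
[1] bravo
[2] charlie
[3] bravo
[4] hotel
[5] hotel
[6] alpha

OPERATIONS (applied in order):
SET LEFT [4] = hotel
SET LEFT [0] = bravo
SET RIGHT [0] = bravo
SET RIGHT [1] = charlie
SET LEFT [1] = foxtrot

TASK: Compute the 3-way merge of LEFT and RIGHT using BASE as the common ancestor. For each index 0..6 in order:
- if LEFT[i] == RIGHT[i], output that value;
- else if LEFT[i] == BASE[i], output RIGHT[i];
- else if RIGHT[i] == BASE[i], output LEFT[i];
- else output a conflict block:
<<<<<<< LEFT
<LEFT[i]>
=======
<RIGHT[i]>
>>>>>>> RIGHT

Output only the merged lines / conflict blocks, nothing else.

Final LEFT:  [bravo, foxtrot, charlie, bravo, hotel, hotel, alpha]
Final RIGHT: [bravo, charlie, charlie, bravo, hotel, hotel, alpha]
i=0: L=bravo R=bravo -> agree -> bravo
i=1: BASE=bravo L=foxtrot R=charlie all differ -> CONFLICT
i=2: L=charlie R=charlie -> agree -> charlie
i=3: L=bravo R=bravo -> agree -> bravo
i=4: L=hotel R=hotel -> agree -> hotel
i=5: L=hotel R=hotel -> agree -> hotel
i=6: L=alpha R=alpha -> agree -> alpha

Answer: bravo
<<<<<<< LEFT
foxtrot
=======
charlie
>>>>>>> RIGHT
charlie
bravo
hotel
hotel
alpha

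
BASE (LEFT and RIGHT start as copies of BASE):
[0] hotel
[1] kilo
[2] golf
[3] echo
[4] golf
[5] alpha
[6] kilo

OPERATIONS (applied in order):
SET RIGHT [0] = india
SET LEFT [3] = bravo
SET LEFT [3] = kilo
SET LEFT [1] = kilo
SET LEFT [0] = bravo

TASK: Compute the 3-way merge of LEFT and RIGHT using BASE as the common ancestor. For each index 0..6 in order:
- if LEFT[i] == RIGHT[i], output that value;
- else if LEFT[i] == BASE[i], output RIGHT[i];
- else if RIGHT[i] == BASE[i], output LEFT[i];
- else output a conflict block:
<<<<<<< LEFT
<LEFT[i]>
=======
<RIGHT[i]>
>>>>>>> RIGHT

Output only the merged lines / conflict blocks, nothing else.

Final LEFT:  [bravo, kilo, golf, kilo, golf, alpha, kilo]
Final RIGHT: [india, kilo, golf, echo, golf, alpha, kilo]
i=0: BASE=hotel L=bravo R=india all differ -> CONFLICT
i=1: L=kilo R=kilo -> agree -> kilo
i=2: L=golf R=golf -> agree -> golf
i=3: L=kilo, R=echo=BASE -> take LEFT -> kilo
i=4: L=golf R=golf -> agree -> golf
i=5: L=alpha R=alpha -> agree -> alpha
i=6: L=kilo R=kilo -> agree -> kilo

Answer: <<<<<<< LEFT
bravo
=======
india
>>>>>>> RIGHT
kilo
golf
kilo
golf
alpha
kilo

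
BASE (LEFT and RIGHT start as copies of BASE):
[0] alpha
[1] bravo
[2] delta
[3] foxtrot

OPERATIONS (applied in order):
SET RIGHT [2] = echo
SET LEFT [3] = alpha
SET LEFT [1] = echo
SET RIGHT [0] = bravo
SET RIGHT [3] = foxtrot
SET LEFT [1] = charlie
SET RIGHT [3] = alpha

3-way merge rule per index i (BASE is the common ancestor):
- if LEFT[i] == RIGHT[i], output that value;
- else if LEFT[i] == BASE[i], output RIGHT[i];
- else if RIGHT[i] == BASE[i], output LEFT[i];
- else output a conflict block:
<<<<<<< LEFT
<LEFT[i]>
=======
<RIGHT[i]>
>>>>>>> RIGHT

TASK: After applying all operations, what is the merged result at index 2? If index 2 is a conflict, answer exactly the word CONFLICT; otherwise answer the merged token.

Answer: echo

Derivation:
Final LEFT:  [alpha, charlie, delta, alpha]
Final RIGHT: [bravo, bravo, echo, alpha]
i=0: L=alpha=BASE, R=bravo -> take RIGHT -> bravo
i=1: L=charlie, R=bravo=BASE -> take LEFT -> charlie
i=2: L=delta=BASE, R=echo -> take RIGHT -> echo
i=3: L=alpha R=alpha -> agree -> alpha
Index 2 -> echo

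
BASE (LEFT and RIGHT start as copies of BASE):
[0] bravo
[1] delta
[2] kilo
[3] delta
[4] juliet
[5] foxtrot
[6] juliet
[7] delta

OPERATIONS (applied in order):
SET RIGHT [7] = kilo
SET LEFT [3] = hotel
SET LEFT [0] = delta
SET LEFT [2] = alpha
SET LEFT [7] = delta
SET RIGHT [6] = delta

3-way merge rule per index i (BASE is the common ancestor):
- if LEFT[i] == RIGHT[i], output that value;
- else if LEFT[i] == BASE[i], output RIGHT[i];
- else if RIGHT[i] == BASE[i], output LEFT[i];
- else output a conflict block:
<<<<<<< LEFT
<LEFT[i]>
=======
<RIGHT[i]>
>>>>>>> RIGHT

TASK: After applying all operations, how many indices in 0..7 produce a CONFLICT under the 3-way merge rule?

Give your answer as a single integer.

Answer: 0

Derivation:
Final LEFT:  [delta, delta, alpha, hotel, juliet, foxtrot, juliet, delta]
Final RIGHT: [bravo, delta, kilo, delta, juliet, foxtrot, delta, kilo]
i=0: L=delta, R=bravo=BASE -> take LEFT -> delta
i=1: L=delta R=delta -> agree -> delta
i=2: L=alpha, R=kilo=BASE -> take LEFT -> alpha
i=3: L=hotel, R=delta=BASE -> take LEFT -> hotel
i=4: L=juliet R=juliet -> agree -> juliet
i=5: L=foxtrot R=foxtrot -> agree -> foxtrot
i=6: L=juliet=BASE, R=delta -> take RIGHT -> delta
i=7: L=delta=BASE, R=kilo -> take RIGHT -> kilo
Conflict count: 0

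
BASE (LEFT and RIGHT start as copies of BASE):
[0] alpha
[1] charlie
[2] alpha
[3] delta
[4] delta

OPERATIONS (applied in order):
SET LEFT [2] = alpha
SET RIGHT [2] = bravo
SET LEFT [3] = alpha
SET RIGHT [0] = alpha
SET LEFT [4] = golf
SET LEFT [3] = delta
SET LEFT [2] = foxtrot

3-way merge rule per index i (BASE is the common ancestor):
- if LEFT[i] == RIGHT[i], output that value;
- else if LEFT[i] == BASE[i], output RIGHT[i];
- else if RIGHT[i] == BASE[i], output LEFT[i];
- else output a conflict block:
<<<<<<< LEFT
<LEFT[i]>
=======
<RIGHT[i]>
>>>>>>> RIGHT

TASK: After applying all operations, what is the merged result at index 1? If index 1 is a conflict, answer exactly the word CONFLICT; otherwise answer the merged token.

Final LEFT:  [alpha, charlie, foxtrot, delta, golf]
Final RIGHT: [alpha, charlie, bravo, delta, delta]
i=0: L=alpha R=alpha -> agree -> alpha
i=1: L=charlie R=charlie -> agree -> charlie
i=2: BASE=alpha L=foxtrot R=bravo all differ -> CONFLICT
i=3: L=delta R=delta -> agree -> delta
i=4: L=golf, R=delta=BASE -> take LEFT -> golf
Index 1 -> charlie

Answer: charlie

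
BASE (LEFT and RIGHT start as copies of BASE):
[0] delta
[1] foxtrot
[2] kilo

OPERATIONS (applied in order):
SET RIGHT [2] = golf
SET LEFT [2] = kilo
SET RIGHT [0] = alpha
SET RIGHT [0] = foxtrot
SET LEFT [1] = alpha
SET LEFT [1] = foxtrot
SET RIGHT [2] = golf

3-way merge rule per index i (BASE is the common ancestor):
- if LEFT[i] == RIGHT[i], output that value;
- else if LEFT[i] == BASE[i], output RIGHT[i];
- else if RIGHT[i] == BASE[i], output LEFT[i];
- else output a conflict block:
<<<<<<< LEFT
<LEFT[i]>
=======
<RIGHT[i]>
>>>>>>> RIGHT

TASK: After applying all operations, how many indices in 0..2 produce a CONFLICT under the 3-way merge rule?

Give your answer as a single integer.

Answer: 0

Derivation:
Final LEFT:  [delta, foxtrot, kilo]
Final RIGHT: [foxtrot, foxtrot, golf]
i=0: L=delta=BASE, R=foxtrot -> take RIGHT -> foxtrot
i=1: L=foxtrot R=foxtrot -> agree -> foxtrot
i=2: L=kilo=BASE, R=golf -> take RIGHT -> golf
Conflict count: 0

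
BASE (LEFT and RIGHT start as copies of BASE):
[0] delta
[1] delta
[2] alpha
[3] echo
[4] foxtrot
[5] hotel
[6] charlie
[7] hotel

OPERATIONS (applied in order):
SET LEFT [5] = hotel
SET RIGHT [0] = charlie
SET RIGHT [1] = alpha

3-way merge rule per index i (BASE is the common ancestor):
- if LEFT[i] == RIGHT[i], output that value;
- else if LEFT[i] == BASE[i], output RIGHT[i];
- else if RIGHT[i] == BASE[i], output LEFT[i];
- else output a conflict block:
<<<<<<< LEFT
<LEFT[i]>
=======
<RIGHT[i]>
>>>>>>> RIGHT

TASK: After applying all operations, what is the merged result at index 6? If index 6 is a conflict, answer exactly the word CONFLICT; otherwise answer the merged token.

Answer: charlie

Derivation:
Final LEFT:  [delta, delta, alpha, echo, foxtrot, hotel, charlie, hotel]
Final RIGHT: [charlie, alpha, alpha, echo, foxtrot, hotel, charlie, hotel]
i=0: L=delta=BASE, R=charlie -> take RIGHT -> charlie
i=1: L=delta=BASE, R=alpha -> take RIGHT -> alpha
i=2: L=alpha R=alpha -> agree -> alpha
i=3: L=echo R=echo -> agree -> echo
i=4: L=foxtrot R=foxtrot -> agree -> foxtrot
i=5: L=hotel R=hotel -> agree -> hotel
i=6: L=charlie R=charlie -> agree -> charlie
i=7: L=hotel R=hotel -> agree -> hotel
Index 6 -> charlie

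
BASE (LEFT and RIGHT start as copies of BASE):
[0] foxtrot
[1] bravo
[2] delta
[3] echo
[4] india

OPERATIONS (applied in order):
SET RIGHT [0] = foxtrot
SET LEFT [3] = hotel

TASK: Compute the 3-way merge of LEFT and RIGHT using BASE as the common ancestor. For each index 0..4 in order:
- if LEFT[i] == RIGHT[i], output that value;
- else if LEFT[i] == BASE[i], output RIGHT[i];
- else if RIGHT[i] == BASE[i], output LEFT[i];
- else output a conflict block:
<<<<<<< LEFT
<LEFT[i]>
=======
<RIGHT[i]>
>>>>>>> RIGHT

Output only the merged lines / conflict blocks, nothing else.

Final LEFT:  [foxtrot, bravo, delta, hotel, india]
Final RIGHT: [foxtrot, bravo, delta, echo, india]
i=0: L=foxtrot R=foxtrot -> agree -> foxtrot
i=1: L=bravo R=bravo -> agree -> bravo
i=2: L=delta R=delta -> agree -> delta
i=3: L=hotel, R=echo=BASE -> take LEFT -> hotel
i=4: L=india R=india -> agree -> india

Answer: foxtrot
bravo
delta
hotel
india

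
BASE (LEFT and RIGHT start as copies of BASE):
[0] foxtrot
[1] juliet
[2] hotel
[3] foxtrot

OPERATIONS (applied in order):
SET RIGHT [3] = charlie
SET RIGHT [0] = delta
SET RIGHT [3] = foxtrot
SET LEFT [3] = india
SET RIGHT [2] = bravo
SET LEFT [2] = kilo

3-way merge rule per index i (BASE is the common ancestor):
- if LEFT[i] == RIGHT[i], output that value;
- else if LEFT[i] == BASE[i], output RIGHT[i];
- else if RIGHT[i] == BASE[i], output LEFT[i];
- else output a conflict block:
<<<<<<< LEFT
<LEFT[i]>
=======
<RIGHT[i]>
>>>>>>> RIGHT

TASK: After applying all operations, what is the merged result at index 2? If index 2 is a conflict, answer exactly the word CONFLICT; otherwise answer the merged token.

Answer: CONFLICT

Derivation:
Final LEFT:  [foxtrot, juliet, kilo, india]
Final RIGHT: [delta, juliet, bravo, foxtrot]
i=0: L=foxtrot=BASE, R=delta -> take RIGHT -> delta
i=1: L=juliet R=juliet -> agree -> juliet
i=2: BASE=hotel L=kilo R=bravo all differ -> CONFLICT
i=3: L=india, R=foxtrot=BASE -> take LEFT -> india
Index 2 -> CONFLICT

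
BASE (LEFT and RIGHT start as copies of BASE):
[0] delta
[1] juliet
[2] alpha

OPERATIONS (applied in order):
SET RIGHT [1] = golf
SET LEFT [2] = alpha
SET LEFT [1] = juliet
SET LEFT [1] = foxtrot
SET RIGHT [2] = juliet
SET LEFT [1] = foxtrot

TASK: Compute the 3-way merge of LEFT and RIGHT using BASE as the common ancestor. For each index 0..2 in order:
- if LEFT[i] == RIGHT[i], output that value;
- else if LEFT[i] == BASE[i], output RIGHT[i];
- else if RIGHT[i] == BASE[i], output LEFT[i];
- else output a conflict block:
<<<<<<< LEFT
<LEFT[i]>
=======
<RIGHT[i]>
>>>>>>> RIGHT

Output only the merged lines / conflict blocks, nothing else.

Answer: delta
<<<<<<< LEFT
foxtrot
=======
golf
>>>>>>> RIGHT
juliet

Derivation:
Final LEFT:  [delta, foxtrot, alpha]
Final RIGHT: [delta, golf, juliet]
i=0: L=delta R=delta -> agree -> delta
i=1: BASE=juliet L=foxtrot R=golf all differ -> CONFLICT
i=2: L=alpha=BASE, R=juliet -> take RIGHT -> juliet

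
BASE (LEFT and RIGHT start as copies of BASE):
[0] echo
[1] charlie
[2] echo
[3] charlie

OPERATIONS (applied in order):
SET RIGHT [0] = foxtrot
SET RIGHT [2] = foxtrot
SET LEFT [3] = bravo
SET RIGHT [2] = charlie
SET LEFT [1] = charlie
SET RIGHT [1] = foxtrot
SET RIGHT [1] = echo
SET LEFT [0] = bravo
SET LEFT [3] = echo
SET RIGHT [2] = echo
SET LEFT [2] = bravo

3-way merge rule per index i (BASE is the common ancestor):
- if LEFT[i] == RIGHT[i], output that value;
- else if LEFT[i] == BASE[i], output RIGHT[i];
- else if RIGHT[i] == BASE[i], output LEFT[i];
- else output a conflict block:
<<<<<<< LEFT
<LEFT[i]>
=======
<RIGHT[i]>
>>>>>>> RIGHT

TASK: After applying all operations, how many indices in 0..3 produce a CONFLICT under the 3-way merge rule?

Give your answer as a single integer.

Final LEFT:  [bravo, charlie, bravo, echo]
Final RIGHT: [foxtrot, echo, echo, charlie]
i=0: BASE=echo L=bravo R=foxtrot all differ -> CONFLICT
i=1: L=charlie=BASE, R=echo -> take RIGHT -> echo
i=2: L=bravo, R=echo=BASE -> take LEFT -> bravo
i=3: L=echo, R=charlie=BASE -> take LEFT -> echo
Conflict count: 1

Answer: 1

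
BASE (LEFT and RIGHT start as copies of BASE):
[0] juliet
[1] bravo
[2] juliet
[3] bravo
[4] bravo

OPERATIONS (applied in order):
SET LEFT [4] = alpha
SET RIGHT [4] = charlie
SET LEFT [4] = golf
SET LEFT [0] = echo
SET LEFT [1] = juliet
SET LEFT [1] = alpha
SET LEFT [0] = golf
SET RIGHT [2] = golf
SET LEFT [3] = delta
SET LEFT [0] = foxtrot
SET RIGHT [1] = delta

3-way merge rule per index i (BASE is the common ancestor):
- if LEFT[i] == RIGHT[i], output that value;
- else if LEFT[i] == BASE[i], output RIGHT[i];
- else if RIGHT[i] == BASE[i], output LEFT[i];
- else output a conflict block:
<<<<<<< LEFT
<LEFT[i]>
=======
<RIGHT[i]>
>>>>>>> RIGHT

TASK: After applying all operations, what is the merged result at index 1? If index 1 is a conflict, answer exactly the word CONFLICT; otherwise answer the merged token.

Final LEFT:  [foxtrot, alpha, juliet, delta, golf]
Final RIGHT: [juliet, delta, golf, bravo, charlie]
i=0: L=foxtrot, R=juliet=BASE -> take LEFT -> foxtrot
i=1: BASE=bravo L=alpha R=delta all differ -> CONFLICT
i=2: L=juliet=BASE, R=golf -> take RIGHT -> golf
i=3: L=delta, R=bravo=BASE -> take LEFT -> delta
i=4: BASE=bravo L=golf R=charlie all differ -> CONFLICT
Index 1 -> CONFLICT

Answer: CONFLICT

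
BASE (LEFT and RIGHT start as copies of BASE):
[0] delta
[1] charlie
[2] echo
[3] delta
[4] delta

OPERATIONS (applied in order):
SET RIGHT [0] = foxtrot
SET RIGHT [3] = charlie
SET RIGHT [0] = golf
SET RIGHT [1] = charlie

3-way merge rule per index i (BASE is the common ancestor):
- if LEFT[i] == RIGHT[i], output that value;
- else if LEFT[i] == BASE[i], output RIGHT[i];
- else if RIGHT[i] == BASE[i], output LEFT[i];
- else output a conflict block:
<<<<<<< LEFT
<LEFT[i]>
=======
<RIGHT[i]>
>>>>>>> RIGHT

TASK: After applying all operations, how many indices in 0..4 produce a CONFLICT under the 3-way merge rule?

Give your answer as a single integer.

Final LEFT:  [delta, charlie, echo, delta, delta]
Final RIGHT: [golf, charlie, echo, charlie, delta]
i=0: L=delta=BASE, R=golf -> take RIGHT -> golf
i=1: L=charlie R=charlie -> agree -> charlie
i=2: L=echo R=echo -> agree -> echo
i=3: L=delta=BASE, R=charlie -> take RIGHT -> charlie
i=4: L=delta R=delta -> agree -> delta
Conflict count: 0

Answer: 0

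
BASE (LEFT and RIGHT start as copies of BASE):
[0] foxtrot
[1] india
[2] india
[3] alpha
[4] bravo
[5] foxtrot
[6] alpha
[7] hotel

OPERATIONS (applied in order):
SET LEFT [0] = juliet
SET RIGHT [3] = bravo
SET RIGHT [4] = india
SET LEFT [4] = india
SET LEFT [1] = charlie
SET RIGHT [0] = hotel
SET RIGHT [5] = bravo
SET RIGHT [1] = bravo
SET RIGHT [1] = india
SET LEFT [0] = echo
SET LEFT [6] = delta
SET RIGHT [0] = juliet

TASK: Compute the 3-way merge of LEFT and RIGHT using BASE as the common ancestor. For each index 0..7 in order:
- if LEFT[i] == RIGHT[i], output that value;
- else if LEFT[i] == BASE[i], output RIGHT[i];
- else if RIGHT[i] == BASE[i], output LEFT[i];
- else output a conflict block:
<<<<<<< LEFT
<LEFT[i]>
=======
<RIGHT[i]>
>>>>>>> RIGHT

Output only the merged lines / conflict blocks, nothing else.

Answer: <<<<<<< LEFT
echo
=======
juliet
>>>>>>> RIGHT
charlie
india
bravo
india
bravo
delta
hotel

Derivation:
Final LEFT:  [echo, charlie, india, alpha, india, foxtrot, delta, hotel]
Final RIGHT: [juliet, india, india, bravo, india, bravo, alpha, hotel]
i=0: BASE=foxtrot L=echo R=juliet all differ -> CONFLICT
i=1: L=charlie, R=india=BASE -> take LEFT -> charlie
i=2: L=india R=india -> agree -> india
i=3: L=alpha=BASE, R=bravo -> take RIGHT -> bravo
i=4: L=india R=india -> agree -> india
i=5: L=foxtrot=BASE, R=bravo -> take RIGHT -> bravo
i=6: L=delta, R=alpha=BASE -> take LEFT -> delta
i=7: L=hotel R=hotel -> agree -> hotel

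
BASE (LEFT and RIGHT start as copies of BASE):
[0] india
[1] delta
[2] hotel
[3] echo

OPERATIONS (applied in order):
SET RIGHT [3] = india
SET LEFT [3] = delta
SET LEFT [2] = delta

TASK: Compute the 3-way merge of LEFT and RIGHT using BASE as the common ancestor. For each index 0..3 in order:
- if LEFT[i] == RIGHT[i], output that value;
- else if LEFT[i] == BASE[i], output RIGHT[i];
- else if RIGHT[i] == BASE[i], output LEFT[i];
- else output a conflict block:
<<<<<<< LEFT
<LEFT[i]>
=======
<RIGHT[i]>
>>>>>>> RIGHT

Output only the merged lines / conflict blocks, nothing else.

Answer: india
delta
delta
<<<<<<< LEFT
delta
=======
india
>>>>>>> RIGHT

Derivation:
Final LEFT:  [india, delta, delta, delta]
Final RIGHT: [india, delta, hotel, india]
i=0: L=india R=india -> agree -> india
i=1: L=delta R=delta -> agree -> delta
i=2: L=delta, R=hotel=BASE -> take LEFT -> delta
i=3: BASE=echo L=delta R=india all differ -> CONFLICT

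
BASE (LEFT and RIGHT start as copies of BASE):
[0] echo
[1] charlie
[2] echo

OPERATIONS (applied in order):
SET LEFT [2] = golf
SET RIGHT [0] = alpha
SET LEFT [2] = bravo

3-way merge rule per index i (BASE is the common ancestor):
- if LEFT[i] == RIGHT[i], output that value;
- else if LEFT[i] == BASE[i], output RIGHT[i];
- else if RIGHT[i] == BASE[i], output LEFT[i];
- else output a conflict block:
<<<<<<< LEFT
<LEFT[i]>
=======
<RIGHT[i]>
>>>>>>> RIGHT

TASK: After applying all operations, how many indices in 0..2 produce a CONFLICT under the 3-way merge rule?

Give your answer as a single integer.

Final LEFT:  [echo, charlie, bravo]
Final RIGHT: [alpha, charlie, echo]
i=0: L=echo=BASE, R=alpha -> take RIGHT -> alpha
i=1: L=charlie R=charlie -> agree -> charlie
i=2: L=bravo, R=echo=BASE -> take LEFT -> bravo
Conflict count: 0

Answer: 0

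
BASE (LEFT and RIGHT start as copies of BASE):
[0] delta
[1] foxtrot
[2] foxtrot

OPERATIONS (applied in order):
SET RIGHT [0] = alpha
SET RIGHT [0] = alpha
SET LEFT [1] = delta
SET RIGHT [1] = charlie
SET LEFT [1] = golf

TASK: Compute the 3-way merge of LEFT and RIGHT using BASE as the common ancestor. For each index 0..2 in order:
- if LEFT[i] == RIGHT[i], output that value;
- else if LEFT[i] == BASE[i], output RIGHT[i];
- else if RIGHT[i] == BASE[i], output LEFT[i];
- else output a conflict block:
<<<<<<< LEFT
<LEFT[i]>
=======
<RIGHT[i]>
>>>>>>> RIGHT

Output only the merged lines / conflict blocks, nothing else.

Final LEFT:  [delta, golf, foxtrot]
Final RIGHT: [alpha, charlie, foxtrot]
i=0: L=delta=BASE, R=alpha -> take RIGHT -> alpha
i=1: BASE=foxtrot L=golf R=charlie all differ -> CONFLICT
i=2: L=foxtrot R=foxtrot -> agree -> foxtrot

Answer: alpha
<<<<<<< LEFT
golf
=======
charlie
>>>>>>> RIGHT
foxtrot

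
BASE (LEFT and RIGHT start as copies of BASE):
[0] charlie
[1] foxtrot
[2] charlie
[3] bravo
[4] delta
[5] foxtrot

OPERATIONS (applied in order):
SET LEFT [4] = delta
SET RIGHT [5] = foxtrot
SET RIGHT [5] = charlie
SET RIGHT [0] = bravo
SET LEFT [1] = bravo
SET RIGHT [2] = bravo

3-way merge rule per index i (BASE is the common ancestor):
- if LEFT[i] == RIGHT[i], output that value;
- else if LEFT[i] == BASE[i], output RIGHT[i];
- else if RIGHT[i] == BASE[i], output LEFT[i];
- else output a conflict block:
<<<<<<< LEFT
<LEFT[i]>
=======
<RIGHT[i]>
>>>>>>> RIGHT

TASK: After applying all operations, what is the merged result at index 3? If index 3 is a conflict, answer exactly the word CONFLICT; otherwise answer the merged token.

Final LEFT:  [charlie, bravo, charlie, bravo, delta, foxtrot]
Final RIGHT: [bravo, foxtrot, bravo, bravo, delta, charlie]
i=0: L=charlie=BASE, R=bravo -> take RIGHT -> bravo
i=1: L=bravo, R=foxtrot=BASE -> take LEFT -> bravo
i=2: L=charlie=BASE, R=bravo -> take RIGHT -> bravo
i=3: L=bravo R=bravo -> agree -> bravo
i=4: L=delta R=delta -> agree -> delta
i=5: L=foxtrot=BASE, R=charlie -> take RIGHT -> charlie
Index 3 -> bravo

Answer: bravo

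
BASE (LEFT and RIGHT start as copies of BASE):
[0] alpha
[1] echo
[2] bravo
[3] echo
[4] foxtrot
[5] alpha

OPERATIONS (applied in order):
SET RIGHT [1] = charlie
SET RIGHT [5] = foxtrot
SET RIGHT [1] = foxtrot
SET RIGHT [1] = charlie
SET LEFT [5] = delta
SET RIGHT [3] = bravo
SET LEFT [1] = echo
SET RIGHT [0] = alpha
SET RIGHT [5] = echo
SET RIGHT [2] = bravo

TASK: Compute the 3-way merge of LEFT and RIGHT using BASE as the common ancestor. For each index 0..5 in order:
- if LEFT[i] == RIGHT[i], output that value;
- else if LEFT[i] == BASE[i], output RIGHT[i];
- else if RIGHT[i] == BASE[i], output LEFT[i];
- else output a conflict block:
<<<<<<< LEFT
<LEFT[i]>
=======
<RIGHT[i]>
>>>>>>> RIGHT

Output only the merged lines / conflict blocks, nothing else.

Final LEFT:  [alpha, echo, bravo, echo, foxtrot, delta]
Final RIGHT: [alpha, charlie, bravo, bravo, foxtrot, echo]
i=0: L=alpha R=alpha -> agree -> alpha
i=1: L=echo=BASE, R=charlie -> take RIGHT -> charlie
i=2: L=bravo R=bravo -> agree -> bravo
i=3: L=echo=BASE, R=bravo -> take RIGHT -> bravo
i=4: L=foxtrot R=foxtrot -> agree -> foxtrot
i=5: BASE=alpha L=delta R=echo all differ -> CONFLICT

Answer: alpha
charlie
bravo
bravo
foxtrot
<<<<<<< LEFT
delta
=======
echo
>>>>>>> RIGHT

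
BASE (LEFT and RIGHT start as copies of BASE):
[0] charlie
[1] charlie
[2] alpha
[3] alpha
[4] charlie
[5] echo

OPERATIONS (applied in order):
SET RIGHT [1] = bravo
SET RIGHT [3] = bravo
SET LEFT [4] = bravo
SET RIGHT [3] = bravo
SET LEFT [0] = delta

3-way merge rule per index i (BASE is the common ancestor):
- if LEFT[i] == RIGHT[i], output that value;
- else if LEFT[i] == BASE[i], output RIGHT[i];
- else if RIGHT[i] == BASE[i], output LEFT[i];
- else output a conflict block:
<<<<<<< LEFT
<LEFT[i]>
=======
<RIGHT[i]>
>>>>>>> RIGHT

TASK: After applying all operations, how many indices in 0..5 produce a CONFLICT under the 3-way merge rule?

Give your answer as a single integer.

Answer: 0

Derivation:
Final LEFT:  [delta, charlie, alpha, alpha, bravo, echo]
Final RIGHT: [charlie, bravo, alpha, bravo, charlie, echo]
i=0: L=delta, R=charlie=BASE -> take LEFT -> delta
i=1: L=charlie=BASE, R=bravo -> take RIGHT -> bravo
i=2: L=alpha R=alpha -> agree -> alpha
i=3: L=alpha=BASE, R=bravo -> take RIGHT -> bravo
i=4: L=bravo, R=charlie=BASE -> take LEFT -> bravo
i=5: L=echo R=echo -> agree -> echo
Conflict count: 0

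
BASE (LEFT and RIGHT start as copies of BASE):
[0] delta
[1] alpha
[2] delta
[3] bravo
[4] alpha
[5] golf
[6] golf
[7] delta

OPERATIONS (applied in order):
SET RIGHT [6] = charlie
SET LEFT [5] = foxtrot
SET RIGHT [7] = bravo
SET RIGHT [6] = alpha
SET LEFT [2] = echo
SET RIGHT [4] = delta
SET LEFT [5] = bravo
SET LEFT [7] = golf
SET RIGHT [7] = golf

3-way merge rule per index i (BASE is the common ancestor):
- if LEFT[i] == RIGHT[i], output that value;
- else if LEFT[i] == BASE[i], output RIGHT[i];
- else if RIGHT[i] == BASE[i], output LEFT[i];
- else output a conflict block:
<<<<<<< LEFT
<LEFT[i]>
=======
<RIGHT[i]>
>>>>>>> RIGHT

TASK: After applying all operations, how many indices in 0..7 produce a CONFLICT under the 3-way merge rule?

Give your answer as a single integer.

Answer: 0

Derivation:
Final LEFT:  [delta, alpha, echo, bravo, alpha, bravo, golf, golf]
Final RIGHT: [delta, alpha, delta, bravo, delta, golf, alpha, golf]
i=0: L=delta R=delta -> agree -> delta
i=1: L=alpha R=alpha -> agree -> alpha
i=2: L=echo, R=delta=BASE -> take LEFT -> echo
i=3: L=bravo R=bravo -> agree -> bravo
i=4: L=alpha=BASE, R=delta -> take RIGHT -> delta
i=5: L=bravo, R=golf=BASE -> take LEFT -> bravo
i=6: L=golf=BASE, R=alpha -> take RIGHT -> alpha
i=7: L=golf R=golf -> agree -> golf
Conflict count: 0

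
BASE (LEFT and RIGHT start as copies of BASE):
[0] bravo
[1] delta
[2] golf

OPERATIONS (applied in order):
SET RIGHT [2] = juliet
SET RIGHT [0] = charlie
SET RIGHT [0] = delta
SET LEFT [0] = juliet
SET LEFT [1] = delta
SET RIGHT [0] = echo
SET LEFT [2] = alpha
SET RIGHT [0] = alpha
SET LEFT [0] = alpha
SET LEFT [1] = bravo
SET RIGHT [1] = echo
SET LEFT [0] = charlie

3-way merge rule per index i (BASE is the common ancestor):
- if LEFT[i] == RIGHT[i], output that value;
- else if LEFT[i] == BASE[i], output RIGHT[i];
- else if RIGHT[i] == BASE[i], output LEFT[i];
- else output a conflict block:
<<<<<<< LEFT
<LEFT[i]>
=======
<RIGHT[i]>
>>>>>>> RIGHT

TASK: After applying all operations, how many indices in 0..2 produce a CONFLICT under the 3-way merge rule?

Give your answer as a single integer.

Answer: 3

Derivation:
Final LEFT:  [charlie, bravo, alpha]
Final RIGHT: [alpha, echo, juliet]
i=0: BASE=bravo L=charlie R=alpha all differ -> CONFLICT
i=1: BASE=delta L=bravo R=echo all differ -> CONFLICT
i=2: BASE=golf L=alpha R=juliet all differ -> CONFLICT
Conflict count: 3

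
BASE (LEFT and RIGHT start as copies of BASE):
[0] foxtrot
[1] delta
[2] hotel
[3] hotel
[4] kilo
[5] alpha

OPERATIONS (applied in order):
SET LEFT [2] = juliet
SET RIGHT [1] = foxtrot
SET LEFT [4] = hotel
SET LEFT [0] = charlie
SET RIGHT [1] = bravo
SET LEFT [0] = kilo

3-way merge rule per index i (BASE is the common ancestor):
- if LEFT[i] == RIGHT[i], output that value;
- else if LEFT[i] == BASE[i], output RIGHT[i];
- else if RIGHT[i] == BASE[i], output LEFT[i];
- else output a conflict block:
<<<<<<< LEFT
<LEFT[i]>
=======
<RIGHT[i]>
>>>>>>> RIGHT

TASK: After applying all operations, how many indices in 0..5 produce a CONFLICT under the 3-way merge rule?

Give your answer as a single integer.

Answer: 0

Derivation:
Final LEFT:  [kilo, delta, juliet, hotel, hotel, alpha]
Final RIGHT: [foxtrot, bravo, hotel, hotel, kilo, alpha]
i=0: L=kilo, R=foxtrot=BASE -> take LEFT -> kilo
i=1: L=delta=BASE, R=bravo -> take RIGHT -> bravo
i=2: L=juliet, R=hotel=BASE -> take LEFT -> juliet
i=3: L=hotel R=hotel -> agree -> hotel
i=4: L=hotel, R=kilo=BASE -> take LEFT -> hotel
i=5: L=alpha R=alpha -> agree -> alpha
Conflict count: 0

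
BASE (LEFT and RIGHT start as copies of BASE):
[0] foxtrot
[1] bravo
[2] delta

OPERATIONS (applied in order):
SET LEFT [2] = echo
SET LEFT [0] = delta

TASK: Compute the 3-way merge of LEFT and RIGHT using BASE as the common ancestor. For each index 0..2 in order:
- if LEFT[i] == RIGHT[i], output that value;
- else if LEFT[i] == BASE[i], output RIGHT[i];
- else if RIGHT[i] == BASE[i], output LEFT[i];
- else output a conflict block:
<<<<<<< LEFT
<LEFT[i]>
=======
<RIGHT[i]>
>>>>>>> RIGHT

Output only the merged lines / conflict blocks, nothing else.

Answer: delta
bravo
echo

Derivation:
Final LEFT:  [delta, bravo, echo]
Final RIGHT: [foxtrot, bravo, delta]
i=0: L=delta, R=foxtrot=BASE -> take LEFT -> delta
i=1: L=bravo R=bravo -> agree -> bravo
i=2: L=echo, R=delta=BASE -> take LEFT -> echo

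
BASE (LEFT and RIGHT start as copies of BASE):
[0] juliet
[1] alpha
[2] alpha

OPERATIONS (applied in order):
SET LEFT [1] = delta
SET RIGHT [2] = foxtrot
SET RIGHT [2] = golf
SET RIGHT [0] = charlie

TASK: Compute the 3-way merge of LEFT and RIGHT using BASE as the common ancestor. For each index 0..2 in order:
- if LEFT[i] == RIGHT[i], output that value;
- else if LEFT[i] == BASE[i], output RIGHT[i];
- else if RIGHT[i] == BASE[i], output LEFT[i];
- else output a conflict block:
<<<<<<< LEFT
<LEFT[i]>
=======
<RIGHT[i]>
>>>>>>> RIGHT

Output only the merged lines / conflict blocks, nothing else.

Answer: charlie
delta
golf

Derivation:
Final LEFT:  [juliet, delta, alpha]
Final RIGHT: [charlie, alpha, golf]
i=0: L=juliet=BASE, R=charlie -> take RIGHT -> charlie
i=1: L=delta, R=alpha=BASE -> take LEFT -> delta
i=2: L=alpha=BASE, R=golf -> take RIGHT -> golf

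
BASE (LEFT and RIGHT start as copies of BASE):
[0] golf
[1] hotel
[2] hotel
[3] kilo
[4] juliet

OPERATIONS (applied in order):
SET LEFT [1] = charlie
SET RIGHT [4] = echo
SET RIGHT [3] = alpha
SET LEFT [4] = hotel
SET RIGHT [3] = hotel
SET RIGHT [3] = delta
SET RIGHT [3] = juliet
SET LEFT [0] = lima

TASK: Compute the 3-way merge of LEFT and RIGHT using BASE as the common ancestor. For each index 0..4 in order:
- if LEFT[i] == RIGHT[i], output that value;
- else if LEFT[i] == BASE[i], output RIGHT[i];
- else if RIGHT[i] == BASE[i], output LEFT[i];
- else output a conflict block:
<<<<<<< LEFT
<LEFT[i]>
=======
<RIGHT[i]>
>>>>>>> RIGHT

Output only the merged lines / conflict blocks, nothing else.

Answer: lima
charlie
hotel
juliet
<<<<<<< LEFT
hotel
=======
echo
>>>>>>> RIGHT

Derivation:
Final LEFT:  [lima, charlie, hotel, kilo, hotel]
Final RIGHT: [golf, hotel, hotel, juliet, echo]
i=0: L=lima, R=golf=BASE -> take LEFT -> lima
i=1: L=charlie, R=hotel=BASE -> take LEFT -> charlie
i=2: L=hotel R=hotel -> agree -> hotel
i=3: L=kilo=BASE, R=juliet -> take RIGHT -> juliet
i=4: BASE=juliet L=hotel R=echo all differ -> CONFLICT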